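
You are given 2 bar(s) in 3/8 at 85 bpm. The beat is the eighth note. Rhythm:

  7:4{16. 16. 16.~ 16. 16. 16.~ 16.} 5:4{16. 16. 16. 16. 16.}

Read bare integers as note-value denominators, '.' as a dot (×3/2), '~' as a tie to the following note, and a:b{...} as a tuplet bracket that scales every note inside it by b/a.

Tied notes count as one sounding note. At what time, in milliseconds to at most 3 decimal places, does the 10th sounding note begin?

1. 0.0ms @ 0 + 302.521ms (3/7)
2. 302.521ms @ 3/7 + 302.521ms (3/7)
3. 605.042ms @ 6/7 + 605.042ms (6/7)
4. 1210.084ms @ 12/7 + 302.521ms (3/7)
5. 1512.605ms @ 15/7 + 605.042ms (6/7)
6. 2117.647ms @ 3 + 423.529ms (3/5)
7. 2541.176ms @ 18/5 + 423.529ms (3/5)
8. 2964.706ms @ 21/5 + 423.529ms (3/5)
9. 3388.235ms @ 24/5 + 423.529ms (3/5)
10. 3811.765ms @ 27/5 + 423.529ms (3/5)

note 10 onset = 27/5b = 3811.765ms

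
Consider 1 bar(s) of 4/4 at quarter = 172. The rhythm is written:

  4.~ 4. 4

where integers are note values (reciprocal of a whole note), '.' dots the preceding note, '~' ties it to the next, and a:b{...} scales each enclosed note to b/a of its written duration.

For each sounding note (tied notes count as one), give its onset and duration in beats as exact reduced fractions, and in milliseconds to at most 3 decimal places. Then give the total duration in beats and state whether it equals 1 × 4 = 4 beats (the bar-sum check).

1) 0.0ms=0b +1046.512ms=3b
2) 1046.512ms=3b +348.837ms=1b
Σ=4b of 4 (172bpm 4/4) — PASS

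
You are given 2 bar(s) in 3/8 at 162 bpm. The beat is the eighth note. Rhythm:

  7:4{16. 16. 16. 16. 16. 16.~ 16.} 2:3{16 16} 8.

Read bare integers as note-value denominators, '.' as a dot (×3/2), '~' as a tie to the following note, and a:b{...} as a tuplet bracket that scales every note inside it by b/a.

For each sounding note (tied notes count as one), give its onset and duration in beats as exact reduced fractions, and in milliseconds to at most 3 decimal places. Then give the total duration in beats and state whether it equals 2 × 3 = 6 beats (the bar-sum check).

1) 0.0ms=0b +158.73ms=3/7b
2) 158.73ms=3/7b +158.73ms=3/7b
3) 317.46ms=6/7b +158.73ms=3/7b
4) 476.19ms=9/7b +158.73ms=3/7b
5) 634.921ms=12/7b +158.73ms=3/7b
6) 793.651ms=15/7b +317.46ms=6/7b
7) 1111.111ms=3b +277.778ms=3/4b
8) 1388.889ms=15/4b +277.778ms=3/4b
9) 1666.667ms=9/2b +555.556ms=3/2b
Σ=6b of 6 (162bpm 3/8) — PASS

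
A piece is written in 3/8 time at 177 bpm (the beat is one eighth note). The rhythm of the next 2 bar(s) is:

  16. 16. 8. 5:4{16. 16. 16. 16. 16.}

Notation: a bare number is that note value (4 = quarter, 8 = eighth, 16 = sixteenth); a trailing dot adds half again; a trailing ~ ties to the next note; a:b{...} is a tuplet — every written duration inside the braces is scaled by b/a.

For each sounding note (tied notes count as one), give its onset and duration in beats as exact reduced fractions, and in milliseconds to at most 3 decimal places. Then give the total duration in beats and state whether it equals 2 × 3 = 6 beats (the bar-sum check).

1) 0.0ms=0b +254.237ms=3/4b
2) 254.237ms=3/4b +254.237ms=3/4b
3) 508.475ms=3/2b +508.475ms=3/2b
4) 1016.949ms=3b +203.39ms=3/5b
5) 1220.339ms=18/5b +203.39ms=3/5b
6) 1423.729ms=21/5b +203.39ms=3/5b
7) 1627.119ms=24/5b +203.39ms=3/5b
8) 1830.508ms=27/5b +203.39ms=3/5b
Σ=6b of 6 (177bpm 3/8) — PASS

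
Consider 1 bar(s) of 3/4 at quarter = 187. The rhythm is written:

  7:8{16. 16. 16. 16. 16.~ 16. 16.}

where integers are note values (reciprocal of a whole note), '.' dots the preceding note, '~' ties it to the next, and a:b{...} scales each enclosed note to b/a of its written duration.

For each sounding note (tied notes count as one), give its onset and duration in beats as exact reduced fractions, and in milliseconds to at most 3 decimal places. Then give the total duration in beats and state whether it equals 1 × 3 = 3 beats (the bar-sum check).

1) 0.0ms=0b +137.51ms=3/7b
2) 137.51ms=3/7b +137.51ms=3/7b
3) 275.019ms=6/7b +137.51ms=3/7b
4) 412.529ms=9/7b +137.51ms=3/7b
5) 550.038ms=12/7b +275.019ms=6/7b
6) 825.057ms=18/7b +137.51ms=3/7b
Σ=3b of 3 (187bpm 3/4) — PASS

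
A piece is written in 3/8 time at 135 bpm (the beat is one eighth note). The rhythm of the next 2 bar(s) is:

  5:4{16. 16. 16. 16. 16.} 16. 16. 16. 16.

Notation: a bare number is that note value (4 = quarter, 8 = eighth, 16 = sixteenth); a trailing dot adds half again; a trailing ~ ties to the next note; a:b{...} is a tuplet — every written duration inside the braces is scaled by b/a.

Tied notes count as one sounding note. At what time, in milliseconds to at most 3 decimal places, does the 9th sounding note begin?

note 9 onset = 21/4b = 2333.333ms

1. 0.0ms @ 0 + 266.667ms (3/5)
2. 266.667ms @ 3/5 + 266.667ms (3/5)
3. 533.333ms @ 6/5 + 266.667ms (3/5)
4. 800.0ms @ 9/5 + 266.667ms (3/5)
5. 1066.667ms @ 12/5 + 266.667ms (3/5)
6. 1333.333ms @ 3 + 333.333ms (3/4)
7. 1666.667ms @ 15/4 + 333.333ms (3/4)
8. 2000.0ms @ 9/2 + 333.333ms (3/4)
9. 2333.333ms @ 21/4 + 333.333ms (3/4)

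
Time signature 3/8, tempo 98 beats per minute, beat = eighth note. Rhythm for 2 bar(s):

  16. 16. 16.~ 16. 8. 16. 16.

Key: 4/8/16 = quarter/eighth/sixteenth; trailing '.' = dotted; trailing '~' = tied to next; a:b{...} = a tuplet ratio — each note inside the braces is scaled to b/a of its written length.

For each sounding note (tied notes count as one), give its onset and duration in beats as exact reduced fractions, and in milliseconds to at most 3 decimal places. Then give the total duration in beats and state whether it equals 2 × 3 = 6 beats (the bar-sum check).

1) 0.0ms=0b +459.184ms=3/4b
2) 459.184ms=3/4b +459.184ms=3/4b
3) 918.367ms=3/2b +918.367ms=3/2b
4) 1836.735ms=3b +918.367ms=3/2b
5) 2755.102ms=9/2b +459.184ms=3/4b
6) 3214.286ms=21/4b +459.184ms=3/4b
Σ=6b of 6 (98bpm 3/8) — PASS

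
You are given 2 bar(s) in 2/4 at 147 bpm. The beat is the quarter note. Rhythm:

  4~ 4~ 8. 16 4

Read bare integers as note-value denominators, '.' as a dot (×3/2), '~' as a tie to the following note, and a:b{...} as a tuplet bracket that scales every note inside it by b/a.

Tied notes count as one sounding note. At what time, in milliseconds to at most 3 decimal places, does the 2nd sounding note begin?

1. 0.0ms @ 0 + 1122.449ms (11/4)
2. 1122.449ms @ 11/4 + 102.041ms (1/4)
3. 1224.49ms @ 3 + 408.163ms (1)

note 2 onset = 11/4b = 1122.449ms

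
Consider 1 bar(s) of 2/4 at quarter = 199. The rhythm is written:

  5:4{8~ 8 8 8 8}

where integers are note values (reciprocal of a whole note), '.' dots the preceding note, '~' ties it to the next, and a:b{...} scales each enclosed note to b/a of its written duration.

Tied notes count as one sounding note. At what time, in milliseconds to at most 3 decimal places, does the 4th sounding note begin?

1. 0.0ms @ 0 + 241.206ms (4/5)
2. 241.206ms @ 4/5 + 120.603ms (2/5)
3. 361.809ms @ 6/5 + 120.603ms (2/5)
4. 482.412ms @ 8/5 + 120.603ms (2/5)

note 4 onset = 8/5b = 482.412ms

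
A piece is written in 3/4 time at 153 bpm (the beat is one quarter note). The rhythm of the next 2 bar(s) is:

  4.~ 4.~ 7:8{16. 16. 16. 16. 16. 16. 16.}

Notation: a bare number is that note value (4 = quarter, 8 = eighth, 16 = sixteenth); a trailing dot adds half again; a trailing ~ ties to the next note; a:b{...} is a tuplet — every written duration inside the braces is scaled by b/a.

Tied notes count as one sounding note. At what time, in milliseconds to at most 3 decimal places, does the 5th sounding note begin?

note 5 onset = 33/7b = 1848.739ms

1. 0.0ms @ 0 + 1344.538ms (24/7)
2. 1344.538ms @ 24/7 + 168.067ms (3/7)
3. 1512.605ms @ 27/7 + 168.067ms (3/7)
4. 1680.672ms @ 30/7 + 168.067ms (3/7)
5. 1848.739ms @ 33/7 + 168.067ms (3/7)
6. 2016.807ms @ 36/7 + 168.067ms (3/7)
7. 2184.874ms @ 39/7 + 168.067ms (3/7)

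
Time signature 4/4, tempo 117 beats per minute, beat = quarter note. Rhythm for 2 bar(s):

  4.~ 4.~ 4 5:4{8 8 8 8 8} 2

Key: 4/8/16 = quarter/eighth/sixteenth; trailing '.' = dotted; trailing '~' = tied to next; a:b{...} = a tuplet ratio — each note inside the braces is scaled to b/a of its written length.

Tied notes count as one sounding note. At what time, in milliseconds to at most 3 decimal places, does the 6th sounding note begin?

1. 0.0ms @ 0 + 2051.282ms (4)
2. 2051.282ms @ 4 + 205.128ms (2/5)
3. 2256.41ms @ 22/5 + 205.128ms (2/5)
4. 2461.538ms @ 24/5 + 205.128ms (2/5)
5. 2666.667ms @ 26/5 + 205.128ms (2/5)
6. 2871.795ms @ 28/5 + 205.128ms (2/5)
7. 3076.923ms @ 6 + 1025.641ms (2)

note 6 onset = 28/5b = 2871.795ms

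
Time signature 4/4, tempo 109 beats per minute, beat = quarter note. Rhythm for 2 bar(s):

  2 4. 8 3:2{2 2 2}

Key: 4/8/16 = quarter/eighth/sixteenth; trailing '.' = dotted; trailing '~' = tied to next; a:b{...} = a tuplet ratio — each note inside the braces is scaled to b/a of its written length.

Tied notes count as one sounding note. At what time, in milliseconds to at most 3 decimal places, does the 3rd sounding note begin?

note 3 onset = 7/2b = 1926.606ms

1. 0.0ms @ 0 + 1100.917ms (2)
2. 1100.917ms @ 2 + 825.688ms (3/2)
3. 1926.606ms @ 7/2 + 275.229ms (1/2)
4. 2201.835ms @ 4 + 733.945ms (4/3)
5. 2935.78ms @ 16/3 + 733.945ms (4/3)
6. 3669.725ms @ 20/3 + 733.945ms (4/3)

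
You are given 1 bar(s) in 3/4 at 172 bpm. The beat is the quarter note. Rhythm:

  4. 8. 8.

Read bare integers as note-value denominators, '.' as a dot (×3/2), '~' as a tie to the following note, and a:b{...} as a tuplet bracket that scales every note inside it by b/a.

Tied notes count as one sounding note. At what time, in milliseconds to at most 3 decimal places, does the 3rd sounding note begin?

1. 0.0ms @ 0 + 523.256ms (3/2)
2. 523.256ms @ 3/2 + 261.628ms (3/4)
3. 784.884ms @ 9/4 + 261.628ms (3/4)

note 3 onset = 9/4b = 784.884ms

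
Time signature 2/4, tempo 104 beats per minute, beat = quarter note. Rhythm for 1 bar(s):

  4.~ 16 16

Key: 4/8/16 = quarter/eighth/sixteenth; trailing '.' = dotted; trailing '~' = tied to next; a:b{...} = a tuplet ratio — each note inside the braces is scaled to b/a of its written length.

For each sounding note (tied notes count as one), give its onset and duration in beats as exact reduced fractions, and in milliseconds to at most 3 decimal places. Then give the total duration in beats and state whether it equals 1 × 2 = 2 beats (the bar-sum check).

1) 0.0ms=0b +1009.615ms=7/4b
2) 1009.615ms=7/4b +144.231ms=1/4b
Σ=2b of 2 (104bpm 2/4) — PASS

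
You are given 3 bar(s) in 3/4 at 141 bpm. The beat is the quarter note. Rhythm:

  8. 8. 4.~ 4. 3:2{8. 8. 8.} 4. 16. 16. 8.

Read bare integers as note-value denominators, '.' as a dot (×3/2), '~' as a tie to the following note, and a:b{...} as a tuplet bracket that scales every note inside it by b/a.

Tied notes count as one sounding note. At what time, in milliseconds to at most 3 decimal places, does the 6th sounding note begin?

1. 0.0ms @ 0 + 319.149ms (3/4)
2. 319.149ms @ 3/4 + 319.149ms (3/4)
3. 638.298ms @ 3/2 + 1276.596ms (3)
4. 1914.894ms @ 9/2 + 212.766ms (1/2)
5. 2127.66ms @ 5 + 212.766ms (1/2)
6. 2340.426ms @ 11/2 + 212.766ms (1/2)
7. 2553.191ms @ 6 + 638.298ms (3/2)
8. 3191.489ms @ 15/2 + 159.574ms (3/8)
9. 3351.064ms @ 63/8 + 159.574ms (3/8)
10. 3510.638ms @ 33/4 + 319.149ms (3/4)

note 6 onset = 11/2b = 2340.426ms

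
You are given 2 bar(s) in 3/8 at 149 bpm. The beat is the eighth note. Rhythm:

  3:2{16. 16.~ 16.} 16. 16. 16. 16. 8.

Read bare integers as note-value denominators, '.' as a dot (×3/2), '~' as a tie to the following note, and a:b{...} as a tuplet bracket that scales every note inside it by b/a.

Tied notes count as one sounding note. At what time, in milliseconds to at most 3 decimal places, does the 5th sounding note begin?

note 5 onset = 3b = 1208.054ms

1. 0.0ms @ 0 + 201.342ms (1/2)
2. 201.342ms @ 1/2 + 402.685ms (1)
3. 604.027ms @ 3/2 + 302.013ms (3/4)
4. 906.04ms @ 9/4 + 302.013ms (3/4)
5. 1208.054ms @ 3 + 302.013ms (3/4)
6. 1510.067ms @ 15/4 + 302.013ms (3/4)
7. 1812.081ms @ 9/2 + 604.027ms (3/2)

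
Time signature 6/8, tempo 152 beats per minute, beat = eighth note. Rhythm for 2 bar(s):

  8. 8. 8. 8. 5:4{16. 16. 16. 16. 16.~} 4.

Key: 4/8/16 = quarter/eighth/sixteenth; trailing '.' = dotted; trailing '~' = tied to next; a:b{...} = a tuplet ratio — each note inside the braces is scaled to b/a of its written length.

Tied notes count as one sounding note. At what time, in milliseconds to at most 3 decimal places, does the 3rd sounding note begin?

note 3 onset = 3b = 1184.211ms

1. 0.0ms @ 0 + 592.105ms (3/2)
2. 592.105ms @ 3/2 + 592.105ms (3/2)
3. 1184.211ms @ 3 + 592.105ms (3/2)
4. 1776.316ms @ 9/2 + 592.105ms (3/2)
5. 2368.421ms @ 6 + 236.842ms (3/5)
6. 2605.263ms @ 33/5 + 236.842ms (3/5)
7. 2842.105ms @ 36/5 + 236.842ms (3/5)
8. 3078.947ms @ 39/5 + 236.842ms (3/5)
9. 3315.789ms @ 42/5 + 1421.053ms (18/5)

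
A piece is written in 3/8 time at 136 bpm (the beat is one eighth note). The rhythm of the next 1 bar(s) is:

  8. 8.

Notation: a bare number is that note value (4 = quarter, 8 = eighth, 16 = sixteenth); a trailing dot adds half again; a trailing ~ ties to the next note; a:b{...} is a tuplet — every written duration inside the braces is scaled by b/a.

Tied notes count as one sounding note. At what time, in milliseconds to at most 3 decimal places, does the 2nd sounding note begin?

note 2 onset = 3/2b = 661.765ms

1. 0.0ms @ 0 + 661.765ms (3/2)
2. 661.765ms @ 3/2 + 661.765ms (3/2)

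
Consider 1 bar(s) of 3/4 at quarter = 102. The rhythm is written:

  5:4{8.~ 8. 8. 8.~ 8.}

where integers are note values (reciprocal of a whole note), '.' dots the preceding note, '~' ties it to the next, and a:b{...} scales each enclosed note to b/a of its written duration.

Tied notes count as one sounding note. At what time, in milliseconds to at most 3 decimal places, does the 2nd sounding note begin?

note 2 onset = 6/5b = 705.882ms

1. 0.0ms @ 0 + 705.882ms (6/5)
2. 705.882ms @ 6/5 + 352.941ms (3/5)
3. 1058.824ms @ 9/5 + 705.882ms (6/5)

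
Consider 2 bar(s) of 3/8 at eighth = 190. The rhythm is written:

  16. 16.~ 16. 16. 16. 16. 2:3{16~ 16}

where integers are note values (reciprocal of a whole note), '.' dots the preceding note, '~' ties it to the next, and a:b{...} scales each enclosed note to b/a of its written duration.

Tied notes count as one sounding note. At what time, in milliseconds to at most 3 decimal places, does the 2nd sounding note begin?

1. 0.0ms @ 0 + 236.842ms (3/4)
2. 236.842ms @ 3/4 + 473.684ms (3/2)
3. 710.526ms @ 9/4 + 236.842ms (3/4)
4. 947.368ms @ 3 + 236.842ms (3/4)
5. 1184.211ms @ 15/4 + 236.842ms (3/4)
6. 1421.053ms @ 9/2 + 473.684ms (3/2)

note 2 onset = 3/4b = 236.842ms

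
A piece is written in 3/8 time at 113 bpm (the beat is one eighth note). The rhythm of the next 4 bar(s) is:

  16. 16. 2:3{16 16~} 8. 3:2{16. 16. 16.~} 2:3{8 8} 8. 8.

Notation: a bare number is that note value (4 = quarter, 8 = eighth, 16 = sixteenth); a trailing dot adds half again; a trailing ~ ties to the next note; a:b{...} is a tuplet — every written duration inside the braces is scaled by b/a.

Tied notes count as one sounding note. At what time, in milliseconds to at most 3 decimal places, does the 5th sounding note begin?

note 5 onset = 9/2b = 2389.381ms

1. 0.0ms @ 0 + 398.23ms (3/4)
2. 398.23ms @ 3/4 + 398.23ms (3/4)
3. 796.46ms @ 3/2 + 398.23ms (3/4)
4. 1194.69ms @ 9/4 + 1194.69ms (9/4)
5. 2389.381ms @ 9/2 + 265.487ms (1/2)
6. 2654.867ms @ 5 + 265.487ms (1/2)
7. 2920.354ms @ 11/2 + 1061.947ms (2)
8. 3982.301ms @ 15/2 + 796.46ms (3/2)
9. 4778.761ms @ 9 + 796.46ms (3/2)
10. 5575.221ms @ 21/2 + 796.46ms (3/2)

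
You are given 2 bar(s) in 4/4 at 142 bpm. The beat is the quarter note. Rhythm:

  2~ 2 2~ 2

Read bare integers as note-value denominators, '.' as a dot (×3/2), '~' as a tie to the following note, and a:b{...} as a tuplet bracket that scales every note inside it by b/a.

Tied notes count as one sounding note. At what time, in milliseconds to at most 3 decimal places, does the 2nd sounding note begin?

1. 0.0ms @ 0 + 1690.141ms (4)
2. 1690.141ms @ 4 + 1690.141ms (4)

note 2 onset = 4b = 1690.141ms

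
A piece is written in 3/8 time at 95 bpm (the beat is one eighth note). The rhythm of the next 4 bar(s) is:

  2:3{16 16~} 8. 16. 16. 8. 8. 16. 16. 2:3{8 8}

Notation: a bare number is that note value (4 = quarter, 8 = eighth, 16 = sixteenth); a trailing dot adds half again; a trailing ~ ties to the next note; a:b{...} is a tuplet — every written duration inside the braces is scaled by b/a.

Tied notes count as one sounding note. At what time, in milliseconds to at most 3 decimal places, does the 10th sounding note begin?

note 10 onset = 21/2b = 6631.579ms

1. 0.0ms @ 0 + 473.684ms (3/4)
2. 473.684ms @ 3/4 + 1421.053ms (9/4)
3. 1894.737ms @ 3 + 473.684ms (3/4)
4. 2368.421ms @ 15/4 + 473.684ms (3/4)
5. 2842.105ms @ 9/2 + 947.368ms (3/2)
6. 3789.474ms @ 6 + 947.368ms (3/2)
7. 4736.842ms @ 15/2 + 473.684ms (3/4)
8. 5210.526ms @ 33/4 + 473.684ms (3/4)
9. 5684.211ms @ 9 + 947.368ms (3/2)
10. 6631.579ms @ 21/2 + 947.368ms (3/2)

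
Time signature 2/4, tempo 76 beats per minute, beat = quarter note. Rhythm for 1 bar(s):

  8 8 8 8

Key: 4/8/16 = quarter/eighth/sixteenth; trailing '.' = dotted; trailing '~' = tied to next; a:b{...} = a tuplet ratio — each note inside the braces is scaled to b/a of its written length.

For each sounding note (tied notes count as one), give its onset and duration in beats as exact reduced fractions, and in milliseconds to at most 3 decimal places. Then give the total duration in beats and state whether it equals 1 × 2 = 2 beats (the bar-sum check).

1) 0.0ms=0b +394.737ms=1/2b
2) 394.737ms=1/2b +394.737ms=1/2b
3) 789.474ms=1b +394.737ms=1/2b
4) 1184.211ms=3/2b +394.737ms=1/2b
Σ=2b of 2 (76bpm 2/4) — PASS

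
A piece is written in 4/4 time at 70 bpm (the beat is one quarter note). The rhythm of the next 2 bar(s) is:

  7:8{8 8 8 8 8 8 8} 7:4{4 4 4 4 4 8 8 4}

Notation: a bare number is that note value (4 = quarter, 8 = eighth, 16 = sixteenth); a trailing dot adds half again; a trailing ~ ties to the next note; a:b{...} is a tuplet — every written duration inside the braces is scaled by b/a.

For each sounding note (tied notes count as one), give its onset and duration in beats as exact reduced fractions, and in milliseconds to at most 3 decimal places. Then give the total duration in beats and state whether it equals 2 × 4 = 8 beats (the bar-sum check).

1) 0.0ms=0b +489.796ms=4/7b
2) 489.796ms=4/7b +489.796ms=4/7b
3) 979.592ms=8/7b +489.796ms=4/7b
4) 1469.388ms=12/7b +489.796ms=4/7b
5) 1959.184ms=16/7b +489.796ms=4/7b
6) 2448.98ms=20/7b +489.796ms=4/7b
7) 2938.776ms=24/7b +489.796ms=4/7b
8) 3428.571ms=4b +489.796ms=4/7b
9) 3918.367ms=32/7b +489.796ms=4/7b
10) 4408.163ms=36/7b +489.796ms=4/7b
11) 4897.959ms=40/7b +489.796ms=4/7b
12) 5387.755ms=44/7b +489.796ms=4/7b
13) 5877.551ms=48/7b +244.898ms=2/7b
14) 6122.449ms=50/7b +244.898ms=2/7b
15) 6367.347ms=52/7b +489.796ms=4/7b
Σ=8b of 8 (70bpm 4/4) — PASS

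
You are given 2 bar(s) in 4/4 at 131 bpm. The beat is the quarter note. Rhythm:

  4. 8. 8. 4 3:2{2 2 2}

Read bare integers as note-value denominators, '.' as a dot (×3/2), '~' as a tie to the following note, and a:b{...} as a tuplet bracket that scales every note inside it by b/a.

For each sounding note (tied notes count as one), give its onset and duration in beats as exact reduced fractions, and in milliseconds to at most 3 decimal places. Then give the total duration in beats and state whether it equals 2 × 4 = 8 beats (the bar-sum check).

1) 0.0ms=0b +687.023ms=3/2b
2) 687.023ms=3/2b +343.511ms=3/4b
3) 1030.534ms=9/4b +343.511ms=3/4b
4) 1374.046ms=3b +458.015ms=1b
5) 1832.061ms=4b +610.687ms=4/3b
6) 2442.748ms=16/3b +610.687ms=4/3b
7) 3053.435ms=20/3b +610.687ms=4/3b
Σ=8b of 8 (131bpm 4/4) — PASS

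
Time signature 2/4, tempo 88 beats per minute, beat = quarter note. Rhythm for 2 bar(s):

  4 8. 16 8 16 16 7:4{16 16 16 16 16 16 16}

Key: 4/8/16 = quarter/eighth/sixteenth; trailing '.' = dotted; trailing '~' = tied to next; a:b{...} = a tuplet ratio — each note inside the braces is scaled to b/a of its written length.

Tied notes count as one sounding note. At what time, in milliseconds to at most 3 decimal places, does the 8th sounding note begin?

note 8 onset = 22/7b = 2142.857ms

1. 0.0ms @ 0 + 681.818ms (1)
2. 681.818ms @ 1 + 511.364ms (3/4)
3. 1193.182ms @ 7/4 + 170.455ms (1/4)
4. 1363.636ms @ 2 + 340.909ms (1/2)
5. 1704.545ms @ 5/2 + 170.455ms (1/4)
6. 1875.0ms @ 11/4 + 170.455ms (1/4)
7. 2045.455ms @ 3 + 97.403ms (1/7)
8. 2142.857ms @ 22/7 + 97.403ms (1/7)
9. 2240.26ms @ 23/7 + 97.403ms (1/7)
10. 2337.662ms @ 24/7 + 97.403ms (1/7)
11. 2435.065ms @ 25/7 + 97.403ms (1/7)
12. 2532.468ms @ 26/7 + 97.403ms (1/7)
13. 2629.87ms @ 27/7 + 97.403ms (1/7)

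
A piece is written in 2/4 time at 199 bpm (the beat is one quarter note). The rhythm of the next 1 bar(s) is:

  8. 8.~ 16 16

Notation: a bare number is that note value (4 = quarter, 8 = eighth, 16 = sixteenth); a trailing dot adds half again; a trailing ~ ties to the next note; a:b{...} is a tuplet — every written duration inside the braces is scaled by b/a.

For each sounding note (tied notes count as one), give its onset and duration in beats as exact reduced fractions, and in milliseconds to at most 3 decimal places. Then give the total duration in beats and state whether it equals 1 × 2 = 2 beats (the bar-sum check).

1) 0.0ms=0b +226.131ms=3/4b
2) 226.131ms=3/4b +301.508ms=1b
3) 527.638ms=7/4b +75.377ms=1/4b
Σ=2b of 2 (199bpm 2/4) — PASS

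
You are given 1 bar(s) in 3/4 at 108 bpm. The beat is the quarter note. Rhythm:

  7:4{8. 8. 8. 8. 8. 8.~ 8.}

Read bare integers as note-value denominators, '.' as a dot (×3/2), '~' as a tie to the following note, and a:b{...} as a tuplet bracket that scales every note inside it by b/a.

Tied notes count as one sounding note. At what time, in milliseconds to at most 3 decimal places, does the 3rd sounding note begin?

1. 0.0ms @ 0 + 238.095ms (3/7)
2. 238.095ms @ 3/7 + 238.095ms (3/7)
3. 476.19ms @ 6/7 + 238.095ms (3/7)
4. 714.286ms @ 9/7 + 238.095ms (3/7)
5. 952.381ms @ 12/7 + 238.095ms (3/7)
6. 1190.476ms @ 15/7 + 476.19ms (6/7)

note 3 onset = 6/7b = 476.19ms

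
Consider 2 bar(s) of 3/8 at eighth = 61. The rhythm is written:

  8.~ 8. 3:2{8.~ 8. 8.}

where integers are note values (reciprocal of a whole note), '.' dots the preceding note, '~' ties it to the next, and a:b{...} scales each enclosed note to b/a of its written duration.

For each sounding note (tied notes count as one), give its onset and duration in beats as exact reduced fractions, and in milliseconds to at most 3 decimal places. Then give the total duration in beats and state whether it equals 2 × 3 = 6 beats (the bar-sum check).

1) 0.0ms=0b +2950.82ms=3b
2) 2950.82ms=3b +1967.213ms=2b
3) 4918.033ms=5b +983.607ms=1b
Σ=6b of 6 (61bpm 3/8) — PASS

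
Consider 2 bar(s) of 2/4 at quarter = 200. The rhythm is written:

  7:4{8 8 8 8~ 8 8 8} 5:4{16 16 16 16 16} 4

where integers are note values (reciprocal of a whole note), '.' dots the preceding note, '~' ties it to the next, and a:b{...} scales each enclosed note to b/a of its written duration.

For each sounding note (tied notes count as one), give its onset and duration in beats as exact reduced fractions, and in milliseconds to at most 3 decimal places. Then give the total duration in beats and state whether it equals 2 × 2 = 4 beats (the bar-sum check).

1) 0.0ms=0b +85.714ms=2/7b
2) 85.714ms=2/7b +85.714ms=2/7b
3) 171.429ms=4/7b +85.714ms=2/7b
4) 257.143ms=6/7b +171.429ms=4/7b
5) 428.571ms=10/7b +85.714ms=2/7b
6) 514.286ms=12/7b +85.714ms=2/7b
7) 600.0ms=2b +60.0ms=1/5b
8) 660.0ms=11/5b +60.0ms=1/5b
9) 720.0ms=12/5b +60.0ms=1/5b
10) 780.0ms=13/5b +60.0ms=1/5b
11) 840.0ms=14/5b +60.0ms=1/5b
12) 900.0ms=3b +300.0ms=1b
Σ=4b of 4 (200bpm 2/4) — PASS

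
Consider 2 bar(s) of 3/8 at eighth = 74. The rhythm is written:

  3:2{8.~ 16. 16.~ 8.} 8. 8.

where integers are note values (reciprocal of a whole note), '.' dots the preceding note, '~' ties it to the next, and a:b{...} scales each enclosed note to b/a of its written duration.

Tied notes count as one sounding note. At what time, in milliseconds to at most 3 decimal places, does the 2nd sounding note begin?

1. 0.0ms @ 0 + 1216.216ms (3/2)
2. 1216.216ms @ 3/2 + 1216.216ms (3/2)
3. 2432.432ms @ 3 + 1216.216ms (3/2)
4. 3648.649ms @ 9/2 + 1216.216ms (3/2)

note 2 onset = 3/2b = 1216.216ms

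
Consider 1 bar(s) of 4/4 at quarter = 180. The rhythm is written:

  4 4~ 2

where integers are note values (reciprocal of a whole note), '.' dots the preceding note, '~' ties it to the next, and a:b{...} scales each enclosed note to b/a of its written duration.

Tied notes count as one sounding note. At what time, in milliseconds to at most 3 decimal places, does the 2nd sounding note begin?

1. 0.0ms @ 0 + 333.333ms (1)
2. 333.333ms @ 1 + 1000.0ms (3)

note 2 onset = 1b = 333.333ms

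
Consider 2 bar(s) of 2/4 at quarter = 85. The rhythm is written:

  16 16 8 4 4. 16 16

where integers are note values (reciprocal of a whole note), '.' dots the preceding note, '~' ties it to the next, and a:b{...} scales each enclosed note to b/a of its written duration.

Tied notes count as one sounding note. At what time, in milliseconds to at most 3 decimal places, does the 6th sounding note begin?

1. 0.0ms @ 0 + 176.471ms (1/4)
2. 176.471ms @ 1/4 + 176.471ms (1/4)
3. 352.941ms @ 1/2 + 352.941ms (1/2)
4. 705.882ms @ 1 + 705.882ms (1)
5. 1411.765ms @ 2 + 1058.824ms (3/2)
6. 2470.588ms @ 7/2 + 176.471ms (1/4)
7. 2647.059ms @ 15/4 + 176.471ms (1/4)

note 6 onset = 7/2b = 2470.588ms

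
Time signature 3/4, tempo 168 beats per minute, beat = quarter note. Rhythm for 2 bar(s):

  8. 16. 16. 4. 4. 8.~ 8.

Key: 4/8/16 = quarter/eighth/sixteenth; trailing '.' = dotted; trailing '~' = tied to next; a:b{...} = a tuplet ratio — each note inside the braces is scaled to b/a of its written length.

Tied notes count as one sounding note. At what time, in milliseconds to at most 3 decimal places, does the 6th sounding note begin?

1. 0.0ms @ 0 + 267.857ms (3/4)
2. 267.857ms @ 3/4 + 133.929ms (3/8)
3. 401.786ms @ 9/8 + 133.929ms (3/8)
4. 535.714ms @ 3/2 + 535.714ms (3/2)
5. 1071.429ms @ 3 + 535.714ms (3/2)
6. 1607.143ms @ 9/2 + 535.714ms (3/2)

note 6 onset = 9/2b = 1607.143ms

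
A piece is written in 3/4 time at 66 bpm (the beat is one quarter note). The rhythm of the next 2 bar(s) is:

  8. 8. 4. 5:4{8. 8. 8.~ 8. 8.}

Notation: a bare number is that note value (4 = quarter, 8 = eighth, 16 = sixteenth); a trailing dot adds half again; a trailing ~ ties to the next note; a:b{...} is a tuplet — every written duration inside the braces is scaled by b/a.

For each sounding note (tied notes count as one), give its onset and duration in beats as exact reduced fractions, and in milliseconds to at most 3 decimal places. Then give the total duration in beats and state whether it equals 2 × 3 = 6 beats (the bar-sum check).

1) 0.0ms=0b +681.818ms=3/4b
2) 681.818ms=3/4b +681.818ms=3/4b
3) 1363.636ms=3/2b +1363.636ms=3/2b
4) 2727.273ms=3b +545.455ms=3/5b
5) 3272.727ms=18/5b +545.455ms=3/5b
6) 3818.182ms=21/5b +1090.909ms=6/5b
7) 4909.091ms=27/5b +545.455ms=3/5b
Σ=6b of 6 (66bpm 3/4) — PASS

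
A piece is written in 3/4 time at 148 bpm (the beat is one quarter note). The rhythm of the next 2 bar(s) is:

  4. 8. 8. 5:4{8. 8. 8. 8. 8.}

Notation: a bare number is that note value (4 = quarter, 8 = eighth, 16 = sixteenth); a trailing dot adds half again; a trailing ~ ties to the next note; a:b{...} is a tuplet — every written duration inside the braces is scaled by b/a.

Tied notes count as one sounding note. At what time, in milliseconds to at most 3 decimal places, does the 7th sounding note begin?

note 7 onset = 24/5b = 1945.946ms

1. 0.0ms @ 0 + 608.108ms (3/2)
2. 608.108ms @ 3/2 + 304.054ms (3/4)
3. 912.162ms @ 9/4 + 304.054ms (3/4)
4. 1216.216ms @ 3 + 243.243ms (3/5)
5. 1459.459ms @ 18/5 + 243.243ms (3/5)
6. 1702.703ms @ 21/5 + 243.243ms (3/5)
7. 1945.946ms @ 24/5 + 243.243ms (3/5)
8. 2189.189ms @ 27/5 + 243.243ms (3/5)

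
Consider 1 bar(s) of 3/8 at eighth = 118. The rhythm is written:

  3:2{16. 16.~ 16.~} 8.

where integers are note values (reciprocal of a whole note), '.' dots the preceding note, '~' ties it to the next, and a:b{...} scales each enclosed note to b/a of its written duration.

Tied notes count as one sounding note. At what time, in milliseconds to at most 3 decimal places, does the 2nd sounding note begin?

1. 0.0ms @ 0 + 254.237ms (1/2)
2. 254.237ms @ 1/2 + 1271.186ms (5/2)

note 2 onset = 1/2b = 254.237ms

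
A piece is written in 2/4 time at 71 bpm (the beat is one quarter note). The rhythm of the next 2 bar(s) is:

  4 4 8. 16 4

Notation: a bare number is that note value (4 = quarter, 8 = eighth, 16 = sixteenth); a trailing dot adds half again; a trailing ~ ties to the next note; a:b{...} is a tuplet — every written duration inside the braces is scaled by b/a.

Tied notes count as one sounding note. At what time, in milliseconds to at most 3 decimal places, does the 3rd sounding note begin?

note 3 onset = 2b = 1690.141ms

1. 0.0ms @ 0 + 845.07ms (1)
2. 845.07ms @ 1 + 845.07ms (1)
3. 1690.141ms @ 2 + 633.803ms (3/4)
4. 2323.944ms @ 11/4 + 211.268ms (1/4)
5. 2535.211ms @ 3 + 845.07ms (1)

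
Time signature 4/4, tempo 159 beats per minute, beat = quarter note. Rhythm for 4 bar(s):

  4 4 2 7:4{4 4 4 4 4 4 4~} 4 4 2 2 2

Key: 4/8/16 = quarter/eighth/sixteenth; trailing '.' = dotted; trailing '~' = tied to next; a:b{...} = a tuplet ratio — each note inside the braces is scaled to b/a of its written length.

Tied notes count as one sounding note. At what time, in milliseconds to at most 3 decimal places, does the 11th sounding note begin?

1. 0.0ms @ 0 + 377.358ms (1)
2. 377.358ms @ 1 + 377.358ms (1)
3. 754.717ms @ 2 + 754.717ms (2)
4. 1509.434ms @ 4 + 215.633ms (4/7)
5. 1725.067ms @ 32/7 + 215.633ms (4/7)
6. 1940.701ms @ 36/7 + 215.633ms (4/7)
7. 2156.334ms @ 40/7 + 215.633ms (4/7)
8. 2371.968ms @ 44/7 + 215.633ms (4/7)
9. 2587.601ms @ 48/7 + 215.633ms (4/7)
10. 2803.235ms @ 52/7 + 592.992ms (11/7)
11. 3396.226ms @ 9 + 377.358ms (1)
12. 3773.585ms @ 10 + 754.717ms (2)
13. 4528.302ms @ 12 + 754.717ms (2)
14. 5283.019ms @ 14 + 754.717ms (2)

note 11 onset = 9b = 3396.226ms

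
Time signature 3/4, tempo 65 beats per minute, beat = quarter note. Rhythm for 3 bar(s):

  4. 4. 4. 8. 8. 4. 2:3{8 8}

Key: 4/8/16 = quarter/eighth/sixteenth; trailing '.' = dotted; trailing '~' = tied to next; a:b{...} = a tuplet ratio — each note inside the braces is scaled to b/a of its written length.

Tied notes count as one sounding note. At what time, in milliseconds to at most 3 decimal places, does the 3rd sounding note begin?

1. 0.0ms @ 0 + 1384.615ms (3/2)
2. 1384.615ms @ 3/2 + 1384.615ms (3/2)
3. 2769.231ms @ 3 + 1384.615ms (3/2)
4. 4153.846ms @ 9/2 + 692.308ms (3/4)
5. 4846.154ms @ 21/4 + 692.308ms (3/4)
6. 5538.462ms @ 6 + 1384.615ms (3/2)
7. 6923.077ms @ 15/2 + 692.308ms (3/4)
8. 7615.385ms @ 33/4 + 692.308ms (3/4)

note 3 onset = 3b = 2769.231ms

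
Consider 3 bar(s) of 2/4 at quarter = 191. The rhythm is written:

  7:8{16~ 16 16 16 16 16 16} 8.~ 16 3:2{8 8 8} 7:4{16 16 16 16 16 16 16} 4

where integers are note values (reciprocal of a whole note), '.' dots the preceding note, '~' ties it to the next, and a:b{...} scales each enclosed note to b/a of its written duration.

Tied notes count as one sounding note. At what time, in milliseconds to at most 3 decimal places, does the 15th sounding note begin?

note 15 onset = 32/7b = 1436.051ms

1. 0.0ms @ 0 + 179.506ms (4/7)
2. 179.506ms @ 4/7 + 89.753ms (2/7)
3. 269.26ms @ 6/7 + 89.753ms (2/7)
4. 359.013ms @ 8/7 + 89.753ms (2/7)
5. 448.766ms @ 10/7 + 89.753ms (2/7)
6. 538.519ms @ 12/7 + 89.753ms (2/7)
7. 628.272ms @ 2 + 314.136ms (1)
8. 942.408ms @ 3 + 104.712ms (1/3)
9. 1047.12ms @ 10/3 + 104.712ms (1/3)
10. 1151.832ms @ 11/3 + 104.712ms (1/3)
11. 1256.545ms @ 4 + 44.877ms (1/7)
12. 1301.421ms @ 29/7 + 44.877ms (1/7)
13. 1346.298ms @ 30/7 + 44.877ms (1/7)
14. 1391.174ms @ 31/7 + 44.877ms (1/7)
15. 1436.051ms @ 32/7 + 44.877ms (1/7)
16. 1480.927ms @ 33/7 + 44.877ms (1/7)
17. 1525.804ms @ 34/7 + 44.877ms (1/7)
18. 1570.681ms @ 5 + 314.136ms (1)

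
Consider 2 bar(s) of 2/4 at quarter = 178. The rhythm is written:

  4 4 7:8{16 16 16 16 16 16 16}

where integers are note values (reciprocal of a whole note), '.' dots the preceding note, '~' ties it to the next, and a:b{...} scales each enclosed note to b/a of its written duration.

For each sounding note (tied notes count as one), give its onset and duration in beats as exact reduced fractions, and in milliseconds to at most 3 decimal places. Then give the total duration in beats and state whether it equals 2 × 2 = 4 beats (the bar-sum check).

1) 0.0ms=0b +337.079ms=1b
2) 337.079ms=1b +337.079ms=1b
3) 674.157ms=2b +96.308ms=2/7b
4) 770.465ms=16/7b +96.308ms=2/7b
5) 866.774ms=18/7b +96.308ms=2/7b
6) 963.082ms=20/7b +96.308ms=2/7b
7) 1059.39ms=22/7b +96.308ms=2/7b
8) 1155.698ms=24/7b +96.308ms=2/7b
9) 1252.006ms=26/7b +96.308ms=2/7b
Σ=4b of 4 (178bpm 2/4) — PASS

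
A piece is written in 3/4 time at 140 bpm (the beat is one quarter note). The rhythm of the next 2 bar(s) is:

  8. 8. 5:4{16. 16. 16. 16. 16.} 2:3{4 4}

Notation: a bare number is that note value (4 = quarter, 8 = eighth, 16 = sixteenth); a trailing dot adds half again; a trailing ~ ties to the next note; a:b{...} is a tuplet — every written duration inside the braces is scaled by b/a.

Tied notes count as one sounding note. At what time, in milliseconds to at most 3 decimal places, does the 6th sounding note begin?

1. 0.0ms @ 0 + 321.429ms (3/4)
2. 321.429ms @ 3/4 + 321.429ms (3/4)
3. 642.857ms @ 3/2 + 128.571ms (3/10)
4. 771.429ms @ 9/5 + 128.571ms (3/10)
5. 900.0ms @ 21/10 + 128.571ms (3/10)
6. 1028.571ms @ 12/5 + 128.571ms (3/10)
7. 1157.143ms @ 27/10 + 128.571ms (3/10)
8. 1285.714ms @ 3 + 642.857ms (3/2)
9. 1928.571ms @ 9/2 + 642.857ms (3/2)

note 6 onset = 12/5b = 1028.571ms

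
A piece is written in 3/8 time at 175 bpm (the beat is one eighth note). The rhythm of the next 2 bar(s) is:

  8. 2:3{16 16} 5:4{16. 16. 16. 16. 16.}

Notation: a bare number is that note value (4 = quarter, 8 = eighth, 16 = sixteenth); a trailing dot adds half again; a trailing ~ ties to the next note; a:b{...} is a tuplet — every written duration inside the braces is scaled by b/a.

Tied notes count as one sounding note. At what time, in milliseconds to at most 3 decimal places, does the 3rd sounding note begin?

1. 0.0ms @ 0 + 514.286ms (3/2)
2. 514.286ms @ 3/2 + 257.143ms (3/4)
3. 771.429ms @ 9/4 + 257.143ms (3/4)
4. 1028.571ms @ 3 + 205.714ms (3/5)
5. 1234.286ms @ 18/5 + 205.714ms (3/5)
6. 1440.0ms @ 21/5 + 205.714ms (3/5)
7. 1645.714ms @ 24/5 + 205.714ms (3/5)
8. 1851.429ms @ 27/5 + 205.714ms (3/5)

note 3 onset = 9/4b = 771.429ms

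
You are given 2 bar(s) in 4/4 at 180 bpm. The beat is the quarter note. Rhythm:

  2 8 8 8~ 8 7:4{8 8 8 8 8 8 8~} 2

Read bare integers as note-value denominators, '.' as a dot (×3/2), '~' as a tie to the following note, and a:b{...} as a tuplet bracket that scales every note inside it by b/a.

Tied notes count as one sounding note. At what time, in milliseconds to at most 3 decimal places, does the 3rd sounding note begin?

note 3 onset = 5/2b = 833.333ms

1. 0.0ms @ 0 + 666.667ms (2)
2. 666.667ms @ 2 + 166.667ms (1/2)
3. 833.333ms @ 5/2 + 166.667ms (1/2)
4. 1000.0ms @ 3 + 333.333ms (1)
5. 1333.333ms @ 4 + 95.238ms (2/7)
6. 1428.571ms @ 30/7 + 95.238ms (2/7)
7. 1523.81ms @ 32/7 + 95.238ms (2/7)
8. 1619.048ms @ 34/7 + 95.238ms (2/7)
9. 1714.286ms @ 36/7 + 95.238ms (2/7)
10. 1809.524ms @ 38/7 + 95.238ms (2/7)
11. 1904.762ms @ 40/7 + 761.905ms (16/7)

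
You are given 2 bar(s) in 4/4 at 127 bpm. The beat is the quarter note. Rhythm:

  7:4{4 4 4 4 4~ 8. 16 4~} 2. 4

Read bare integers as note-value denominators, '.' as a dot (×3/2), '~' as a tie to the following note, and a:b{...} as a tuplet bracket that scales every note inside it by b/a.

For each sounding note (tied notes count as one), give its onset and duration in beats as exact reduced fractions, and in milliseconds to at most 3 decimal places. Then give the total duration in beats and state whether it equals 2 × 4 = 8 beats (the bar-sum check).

1) 0.0ms=0b +269.966ms=4/7b
2) 269.966ms=4/7b +269.966ms=4/7b
3) 539.933ms=8/7b +269.966ms=4/7b
4) 809.899ms=12/7b +269.966ms=4/7b
5) 1079.865ms=16/7b +472.441ms=1b
6) 1552.306ms=23/7b +67.492ms=1/7b
7) 1619.798ms=24/7b +1687.289ms=25/7b
8) 3307.087ms=7b +472.441ms=1b
Σ=8b of 8 (127bpm 4/4) — PASS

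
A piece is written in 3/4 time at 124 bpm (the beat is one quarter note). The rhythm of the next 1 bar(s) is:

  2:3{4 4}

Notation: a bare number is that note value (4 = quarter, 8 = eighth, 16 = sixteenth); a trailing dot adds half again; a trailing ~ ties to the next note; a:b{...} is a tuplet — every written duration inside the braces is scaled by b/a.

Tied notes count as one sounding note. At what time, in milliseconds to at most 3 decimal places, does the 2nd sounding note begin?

note 2 onset = 3/2b = 725.806ms

1. 0.0ms @ 0 + 725.806ms (3/2)
2. 725.806ms @ 3/2 + 725.806ms (3/2)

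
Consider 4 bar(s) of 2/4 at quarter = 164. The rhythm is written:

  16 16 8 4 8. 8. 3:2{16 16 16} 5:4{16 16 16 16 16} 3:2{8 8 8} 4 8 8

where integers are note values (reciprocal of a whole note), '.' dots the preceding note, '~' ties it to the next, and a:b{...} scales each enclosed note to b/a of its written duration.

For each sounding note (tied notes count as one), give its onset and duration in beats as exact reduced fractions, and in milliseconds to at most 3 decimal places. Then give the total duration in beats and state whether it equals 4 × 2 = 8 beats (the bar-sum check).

1) 0.0ms=0b +91.463ms=1/4b
2) 91.463ms=1/4b +91.463ms=1/4b
3) 182.927ms=1/2b +182.927ms=1/2b
4) 365.854ms=1b +365.854ms=1b
5) 731.707ms=2b +274.39ms=3/4b
6) 1006.098ms=11/4b +274.39ms=3/4b
7) 1280.488ms=7/2b +60.976ms=1/6b
8) 1341.463ms=11/3b +60.976ms=1/6b
9) 1402.439ms=23/6b +60.976ms=1/6b
10) 1463.415ms=4b +73.171ms=1/5b
11) 1536.585ms=21/5b +73.171ms=1/5b
12) 1609.756ms=22/5b +73.171ms=1/5b
13) 1682.927ms=23/5b +73.171ms=1/5b
14) 1756.098ms=24/5b +73.171ms=1/5b
15) 1829.268ms=5b +121.951ms=1/3b
16) 1951.22ms=16/3b +121.951ms=1/3b
17) 2073.171ms=17/3b +121.951ms=1/3b
18) 2195.122ms=6b +365.854ms=1b
19) 2560.976ms=7b +182.927ms=1/2b
20) 2743.902ms=15/2b +182.927ms=1/2b
Σ=8b of 8 (164bpm 2/4) — PASS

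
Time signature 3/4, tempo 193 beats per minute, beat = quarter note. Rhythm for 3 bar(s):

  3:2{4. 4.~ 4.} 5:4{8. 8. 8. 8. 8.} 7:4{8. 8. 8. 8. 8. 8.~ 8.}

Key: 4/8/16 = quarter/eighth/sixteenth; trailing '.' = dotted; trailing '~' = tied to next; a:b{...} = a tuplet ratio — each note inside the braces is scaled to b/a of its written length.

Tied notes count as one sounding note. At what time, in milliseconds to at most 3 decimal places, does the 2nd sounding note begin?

note 2 onset = 1b = 310.881ms

1. 0.0ms @ 0 + 310.881ms (1)
2. 310.881ms @ 1 + 621.762ms (2)
3. 932.642ms @ 3 + 186.528ms (3/5)
4. 1119.171ms @ 18/5 + 186.528ms (3/5)
5. 1305.699ms @ 21/5 + 186.528ms (3/5)
6. 1492.228ms @ 24/5 + 186.528ms (3/5)
7. 1678.756ms @ 27/5 + 186.528ms (3/5)
8. 1865.285ms @ 6 + 133.235ms (3/7)
9. 1998.52ms @ 45/7 + 133.235ms (3/7)
10. 2131.754ms @ 48/7 + 133.235ms (3/7)
11. 2264.989ms @ 51/7 + 133.235ms (3/7)
12. 2398.224ms @ 54/7 + 133.235ms (3/7)
13. 2531.458ms @ 57/7 + 266.469ms (6/7)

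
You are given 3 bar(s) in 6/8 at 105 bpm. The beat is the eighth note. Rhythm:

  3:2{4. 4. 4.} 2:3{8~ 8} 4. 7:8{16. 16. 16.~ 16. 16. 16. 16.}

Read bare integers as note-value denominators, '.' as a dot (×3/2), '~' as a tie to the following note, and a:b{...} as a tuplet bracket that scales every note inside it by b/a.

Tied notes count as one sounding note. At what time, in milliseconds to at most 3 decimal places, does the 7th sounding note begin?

1. 0.0ms @ 0 + 1142.857ms (2)
2. 1142.857ms @ 2 + 1142.857ms (2)
3. 2285.714ms @ 4 + 1142.857ms (2)
4. 3428.571ms @ 6 + 1714.286ms (3)
5. 5142.857ms @ 9 + 1714.286ms (3)
6. 6857.143ms @ 12 + 489.796ms (6/7)
7. 7346.939ms @ 90/7 + 489.796ms (6/7)
8. 7836.735ms @ 96/7 + 979.592ms (12/7)
9. 8816.327ms @ 108/7 + 489.796ms (6/7)
10. 9306.122ms @ 114/7 + 489.796ms (6/7)
11. 9795.918ms @ 120/7 + 489.796ms (6/7)

note 7 onset = 90/7b = 7346.939ms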